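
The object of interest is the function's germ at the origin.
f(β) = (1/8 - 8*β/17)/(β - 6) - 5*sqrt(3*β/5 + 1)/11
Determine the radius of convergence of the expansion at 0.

Denominator factor (β - 6): pole of order 1 at 6, modulus 6.
Branch term (-5/11)*sqrt(1 - β/(-5/3)): its argument vanishes at β = -5/3, a square-root branch point, modulus 5/3.
The radius of convergence is the smallest modulus among the singular points: 5/3.

The radius of convergence is 5/3.


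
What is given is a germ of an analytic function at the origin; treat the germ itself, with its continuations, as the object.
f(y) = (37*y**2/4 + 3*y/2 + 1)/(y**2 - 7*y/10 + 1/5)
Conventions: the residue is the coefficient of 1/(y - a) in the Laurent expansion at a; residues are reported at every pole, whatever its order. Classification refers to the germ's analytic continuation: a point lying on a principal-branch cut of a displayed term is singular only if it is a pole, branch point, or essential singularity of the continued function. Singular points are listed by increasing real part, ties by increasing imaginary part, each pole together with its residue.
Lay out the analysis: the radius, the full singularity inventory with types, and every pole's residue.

Radius of convergence at 0: (1/5)*sqrt(5).
At (7/20) - ((1/20)*sqrt(31))*i: a pole of order 1; residue (319/80) + ((1553/2480)*sqrt(31))*i.
At (7/20) + ((1/20)*sqrt(31))*i: a pole of order 1; residue (319/80) - ((1553/2480)*sqrt(31))*i.

Denominator factor (y**2 - 7*y/10 + 1/5): discriminant -31/100, complex-conjugate roots (7/20) + ((1/20)*sqrt(31))*i and (7/20) - ((1/20)*sqrt(31))*i; poles of order 1, moduli (1/5)*sqrt(5) and (1/5)*sqrt(5).
The radius of convergence is the smallest modulus among the singular points: (1/5)*sqrt(5).
The factor y**2 - 7*y/10 + 1/5 splits as (y - a)(y - a') with a = (7/20) - ((1/20)*sqrt(31))*i, a' = (7/20) + ((1/20)*sqrt(31))*i. At the order-1 pole a set g(y) = (y - a)*f(y) = [37*y**2/4 + 3*y/2 + 1] / (y - a').
Simple pole: residue = g(a) at a = (7/20) - ((1/20)*sqrt(31))*i, which is (319/80) + ((1553/2480)*sqrt(31))*i.
The factor y**2 - 7*y/10 + 1/5 splits as (y - a)(y - a') with a = (7/20) + ((1/20)*sqrt(31))*i, a' = (7/20) - ((1/20)*sqrt(31))*i. At the order-1 pole a set g(y) = (y - a)*f(y) = [37*y**2/4 + 3*y/2 + 1] / (y - a').
Simple pole: residue = g(a) at a = (7/20) + ((1/20)*sqrt(31))*i, which is (319/80) - ((1553/2480)*sqrt(31))*i.
List the singular points by increasing real part (a conjugate pair: the negative imaginary part first).


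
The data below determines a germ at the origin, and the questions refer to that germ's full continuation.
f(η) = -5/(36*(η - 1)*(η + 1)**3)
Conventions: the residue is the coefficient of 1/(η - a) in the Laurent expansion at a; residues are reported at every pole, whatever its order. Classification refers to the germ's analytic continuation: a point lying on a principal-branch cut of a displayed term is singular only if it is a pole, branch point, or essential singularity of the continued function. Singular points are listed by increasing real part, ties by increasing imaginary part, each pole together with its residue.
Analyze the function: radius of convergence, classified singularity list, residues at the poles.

Radius of convergence at 0: 1.
At -1: a pole of order 3; residue 5/288.
At 1: a pole of order 1; residue -5/288.

Denominator factor (η + 1)^3: pole of order 3 at -1, modulus 1.
Denominator factor (η - 1): pole of order 1 at 1, modulus 1.
The radius of convergence is the smallest modulus among the singular points: 1.
At the order-3 pole -1 set g(η) = (η - (-1))^3*f(η) = -5/(36*(η - 1)).
Order-3 pole: residue = g''(a)/2; g''(-1) = 5/144, so the residue is 5/288.
At the order-1 pole 1 set g(η) = (η - (1))*f(η) = -5/(36*(η + 1)**3).
Simple pole: residue = g(a) at a = 1, which is -5/288.
List the singular points by increasing real part (a conjugate pair: the negative imaginary part first).


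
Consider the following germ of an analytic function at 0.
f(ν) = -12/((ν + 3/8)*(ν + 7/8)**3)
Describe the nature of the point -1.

The point is a regular point.

Denominator factors: ν + 7/8 = -1/8 at ν = -1; ν + 3/8 = -5/8 at ν = -1 — none vanishes.
So the germ continues analytically to -1.


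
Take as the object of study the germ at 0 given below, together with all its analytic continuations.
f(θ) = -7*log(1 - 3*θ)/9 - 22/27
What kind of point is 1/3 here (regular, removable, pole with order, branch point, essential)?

The point is a logarithmic branch point.

The term (-7/9)*log(1 - θ/(1/3)) has argument 1 - 1/3/(1/3) = 0 at 1/3: a logarithmic (infinitely-sheeted) branch point; the remaining terms are analytic or single-valued there.


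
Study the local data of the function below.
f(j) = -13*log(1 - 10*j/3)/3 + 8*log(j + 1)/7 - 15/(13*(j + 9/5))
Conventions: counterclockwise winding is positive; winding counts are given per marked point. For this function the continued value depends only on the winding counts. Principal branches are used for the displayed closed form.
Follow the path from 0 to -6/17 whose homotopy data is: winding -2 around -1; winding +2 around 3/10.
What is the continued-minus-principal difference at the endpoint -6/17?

Continued minus principal equals -(460/21)*pi*i.

The rational part is single-valued and drops out of the difference; each branch term changes only by its own monodromy.
(8/7)*log(1 - j/(-1)): each positive loop around -1 adds 2*pi*i to the log, so winding -2 contributes (8/7)*(-2)*2*pi*i = -(32/7)*pi*i.
(-13/3)*log(1 - j/(3/10)): each positive loop around 3/10 adds 2*pi*i to the log, so winding +2 contributes (-13/3)*(2)*2*pi*i = -(52/3)*pi*i.
Summing the contributions at j = -6/17 gives -(460/21)*pi*i.


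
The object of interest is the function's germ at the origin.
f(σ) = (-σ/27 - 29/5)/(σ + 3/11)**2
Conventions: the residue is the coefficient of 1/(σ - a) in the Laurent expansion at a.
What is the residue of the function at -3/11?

At the order-2 pole -3/11 set g(σ) = (σ - (-3/11))^2*f(σ) = -σ/27 - 29/5.
Order-2 pole: residue = g'(a); g'(-3/11) = -1/27, so the residue is -1/27.

The residue is -1/27.


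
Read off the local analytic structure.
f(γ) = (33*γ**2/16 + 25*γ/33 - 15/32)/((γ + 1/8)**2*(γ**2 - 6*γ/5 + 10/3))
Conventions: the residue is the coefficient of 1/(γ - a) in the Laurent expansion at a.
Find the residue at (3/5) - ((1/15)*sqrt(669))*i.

The residue is (-386780/124111691) + ((688460335/27676907093)*sqrt(669))*i.

The factor γ**2 - 6*γ/5 + 10/3 splits as (γ - a)(γ - a') with a = (3/5) - ((1/15)*sqrt(669))*i, a' = (3/5) + ((1/15)*sqrt(669))*i. At the order-1 pole a set g(γ) = (γ - a)*f(γ) = [(33*γ**2/16 + 25*γ/33 - 15/32)/(γ + 1/8)**2] / (γ - a').
Simple pole: residue = g(a) at a = (3/5) - ((1/15)*sqrt(669))*i, which is (-386780/124111691) + ((688460335/27676907093)*sqrt(669))*i.


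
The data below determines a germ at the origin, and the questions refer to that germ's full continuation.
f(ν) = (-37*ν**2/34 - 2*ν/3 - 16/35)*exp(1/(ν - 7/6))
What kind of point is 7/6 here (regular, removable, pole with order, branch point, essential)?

The exponent 1/(ν - (7/6)) has a pole at 7/6, so exp(1/(ν - (7/6))) takes every nonzero value near it: an essential singularity (not a pole of any order).

The point is an essential singularity.


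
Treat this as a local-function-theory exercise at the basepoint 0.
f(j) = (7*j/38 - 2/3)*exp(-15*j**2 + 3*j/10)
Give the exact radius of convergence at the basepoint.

The radius of convergence is infinite.

The factor exp(-15*j**2 + 3*j/10) is entire and contributes no finite singular point.
The polynomial part has no poles.
No finite singular points: the Taylor series at 0 converges everywhere.


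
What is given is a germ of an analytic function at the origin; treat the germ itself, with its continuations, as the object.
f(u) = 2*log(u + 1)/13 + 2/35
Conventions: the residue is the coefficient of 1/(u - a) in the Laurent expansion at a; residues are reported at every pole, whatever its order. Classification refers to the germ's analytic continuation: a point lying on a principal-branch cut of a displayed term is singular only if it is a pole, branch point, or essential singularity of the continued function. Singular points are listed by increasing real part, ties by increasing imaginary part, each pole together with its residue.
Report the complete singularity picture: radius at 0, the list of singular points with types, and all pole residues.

Radius of convergence at 0: 1.
At -1: a logarithmic branch point.

Branch term (2/13)*log(1 - u/(-1)): its argument vanishes at u = -1, a logarithmic branch point, modulus 1.
The radius of convergence is the smallest modulus among the singular points: 1.


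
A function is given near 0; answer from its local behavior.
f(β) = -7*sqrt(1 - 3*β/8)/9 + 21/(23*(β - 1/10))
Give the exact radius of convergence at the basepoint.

The radius of convergence is 1/10.

Denominator factor (β - 1/10): pole of order 1 at 1/10, modulus 1/10.
Branch term (-7/9)*sqrt(1 - β/(8/3)): its argument vanishes at β = 8/3, a square-root branch point, modulus 8/3.
The radius of convergence is the smallest modulus among the singular points: 1/10.


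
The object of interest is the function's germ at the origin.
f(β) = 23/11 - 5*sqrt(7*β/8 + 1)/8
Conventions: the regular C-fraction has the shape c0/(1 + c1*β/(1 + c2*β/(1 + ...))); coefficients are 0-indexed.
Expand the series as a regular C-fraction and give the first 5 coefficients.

Taylor coefficients (expand at 0): a_0 = 129/88, a_1 = -35/128, a_2 = 245/4096, a_3 = -1715/65536, a_4 = 60025/4194304.
c0 = a_0 = 129/88. Peel one level at a time: if S = 1 + c*β/S' with S'(0) = 1, then c is the β-coefficient of S and S' = c*β/(S - 1).
S_1 = c0/f = 1 + (385/2064)*β + (-51205/8520192)*β^2 + ...; c1 = 385/2064.
S_2 = c1*β/(S_1 - 1) = 1 + (133/4128)*β + (-49/1024)*β^2 + ...; c2 = 133/4128.
S_3 = c2*β/(S_2 - 1) = 1 + (903/608)*β + (575211/369664)*β^2 + ...; c3 = 903/608.
S_4 = c3*β/(S_3 - 1) = 1 + (-637/608)*β + ...; c4 = -637/608.

The regular C-fraction coefficients are [129/88, 385/2064, 133/4128, 903/608, -637/608].


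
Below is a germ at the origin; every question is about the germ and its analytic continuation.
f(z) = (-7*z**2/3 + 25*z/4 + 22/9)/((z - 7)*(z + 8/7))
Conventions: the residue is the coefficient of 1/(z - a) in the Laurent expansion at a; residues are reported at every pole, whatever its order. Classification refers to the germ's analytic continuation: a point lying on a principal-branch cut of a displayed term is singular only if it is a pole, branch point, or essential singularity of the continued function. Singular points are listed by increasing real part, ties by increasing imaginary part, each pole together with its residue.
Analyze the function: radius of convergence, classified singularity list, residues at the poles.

Denominator factor (z - 7): pole of order 1 at 7, modulus 7.
Denominator factor (z + 8/7): pole of order 1 at -8/7, modulus 8/7.
The radius of convergence is the smallest modulus among the singular points: 8/7.
At the order-1 pole -8/7 set g(z) = (z - (-8/7))*f(z) = (-7*z**2/3 + 25*z/4 + 22/9)/(z - 7).
Simple pole: residue = g(a) at a = -8/7, which is 488/513.
At the order-1 pole 7 set g(z) = (z - (7))*f(z) = (-7*z**2/3 + 25*z/4 + 22/9)/(z + 8/7).
Simple pole: residue = g(a) at a = 7, which is -17171/2052.
List the singular points by increasing real part (a conjugate pair: the negative imaginary part first).

Radius of convergence at 0: 8/7.
At -8/7: a pole of order 1; residue 488/513.
At 7: a pole of order 1; residue -17171/2052.


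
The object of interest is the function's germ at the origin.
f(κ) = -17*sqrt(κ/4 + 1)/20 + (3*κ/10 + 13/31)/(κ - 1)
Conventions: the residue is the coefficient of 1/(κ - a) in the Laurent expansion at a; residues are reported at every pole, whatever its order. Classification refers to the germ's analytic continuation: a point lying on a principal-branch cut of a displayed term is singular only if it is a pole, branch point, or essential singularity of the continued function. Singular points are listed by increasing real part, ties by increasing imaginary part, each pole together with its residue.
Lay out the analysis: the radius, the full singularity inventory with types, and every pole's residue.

Denominator factor (κ - 1): pole of order 1 at 1, modulus 1.
Branch term (-17/20)*sqrt(1 - κ/(-4)): its argument vanishes at κ = -4, a square-root branch point, modulus 4.
The radius of convergence is the smallest modulus among the singular points: 1.
The branch term is analytic at 1 and contributes nothing to the residue; only the rational part matters.
At the order-1 pole 1 set g(κ) = (κ - (1))*(rational part) = 3*κ/10 + 13/31.
Simple pole: residue = g(a) at a = 1, which is 223/310.
List the singular points by increasing real part (a conjugate pair: the negative imaginary part first).

Radius of convergence at 0: 1.
At -4: an algebraic (square-root) branch point.
At 1: a pole of order 1; residue 223/310.


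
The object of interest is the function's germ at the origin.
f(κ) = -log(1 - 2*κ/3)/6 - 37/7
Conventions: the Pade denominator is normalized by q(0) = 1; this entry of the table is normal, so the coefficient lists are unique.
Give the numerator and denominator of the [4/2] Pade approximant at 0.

The Pade approximant has numerator coefficients [-37/7, 101/21, -2839/2835, 4/1215, 2/10935]; denominator coefficients [1, -8/9, 8/45].

Taylor coefficients needed (expand at 0): a_0 = -37/7, a_1 = 1/9, a_2 = 1/27, a_3 = 4/243, a_4 = 2/243, a_5 = 16/3645, a_6 = 16/6561.
Write the denominator as Q(κ) = 1 + q1*κ + q2*κ^2. Requiring Q*f - P = O(κ^7) with deg P <= 4 kills the coefficients of κ^5..κ^6 in Q*f:
  κ^5: a_5 + q1*a_4 + q2*a_3 = 0, i.e. 16/3645 + (2/243)*q1 + (4/243)*q2 = 0.
  κ^6: a_6 + q1*a_5 + q2*a_4 = 0, i.e. 16/6561 + (16/3645)*q1 + (2/243)*q2 = 0.
Solving this linear system: q1 = -8/9, q2 = 8/45.
The numerator is Q*f truncated at degree 4: P0 = a_0 = -37/7; P1 = a_1 + q1*a_0 = 101/21; P2 = a_2 + q1*a_1 + q2*a_0 = -2839/2835; P3 = a_3 + q1*a_2 + q2*a_1 = 4/1215; P4 = a_4 + q1*a_3 + q2*a_2 = 2/10935.


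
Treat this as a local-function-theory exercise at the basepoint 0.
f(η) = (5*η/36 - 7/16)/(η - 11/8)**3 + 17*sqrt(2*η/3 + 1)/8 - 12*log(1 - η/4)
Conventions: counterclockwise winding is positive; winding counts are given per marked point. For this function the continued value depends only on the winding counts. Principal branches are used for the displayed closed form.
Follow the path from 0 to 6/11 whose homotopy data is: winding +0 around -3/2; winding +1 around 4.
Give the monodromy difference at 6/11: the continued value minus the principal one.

Continued minus principal equals -(24)*pi*i.

The rational part is single-valued and drops out of the difference; each branch term changes only by its own monodromy.
(-12)*log(1 - η/(4)): each positive loop around 4 adds 2*pi*i to the log, so winding +1 contributes (-12)*(1)*2*pi*i = -(24)*pi*i.
(17/8)*sqrt(1 - η/(-3/2)): winding +0 is even, the square root returns to the same sheet, contribution 0.
Summing the contributions at η = 6/11 gives -(24)*pi*i.


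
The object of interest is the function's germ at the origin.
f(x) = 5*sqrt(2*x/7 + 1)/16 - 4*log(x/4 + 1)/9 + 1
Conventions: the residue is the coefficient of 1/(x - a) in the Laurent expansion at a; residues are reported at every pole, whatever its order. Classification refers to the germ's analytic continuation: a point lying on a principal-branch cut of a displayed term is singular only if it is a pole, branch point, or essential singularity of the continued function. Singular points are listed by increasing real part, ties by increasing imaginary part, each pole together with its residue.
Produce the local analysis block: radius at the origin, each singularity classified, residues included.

Radius of convergence at 0: 7/2.
At -4: a logarithmic branch point.
At -7/2: an algebraic (square-root) branch point.

Branch term (-4/9)*log(1 - x/(-4)): its argument vanishes at x = -4, a logarithmic branch point, modulus 4.
Branch term (5/16)*sqrt(1 - x/(-7/2)): its argument vanishes at x = -7/2, a square-root branch point, modulus 7/2.
The radius of convergence is the smallest modulus among the singular points: 7/2.
List the singular points by increasing real part (a conjugate pair: the negative imaginary part first).


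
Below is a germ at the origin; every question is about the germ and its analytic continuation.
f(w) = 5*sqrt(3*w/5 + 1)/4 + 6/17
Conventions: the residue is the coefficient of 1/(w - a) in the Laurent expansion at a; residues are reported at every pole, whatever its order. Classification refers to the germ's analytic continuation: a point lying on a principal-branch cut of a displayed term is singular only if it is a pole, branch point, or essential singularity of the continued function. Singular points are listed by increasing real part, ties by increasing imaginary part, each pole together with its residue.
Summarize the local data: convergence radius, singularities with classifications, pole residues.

Radius of convergence at 0: 5/3.
At -5/3: an algebraic (square-root) branch point.

Branch term (5/4)*sqrt(1 - w/(-5/3)): its argument vanishes at w = -5/3, a square-root branch point, modulus 5/3.
The radius of convergence is the smallest modulus among the singular points: 5/3.


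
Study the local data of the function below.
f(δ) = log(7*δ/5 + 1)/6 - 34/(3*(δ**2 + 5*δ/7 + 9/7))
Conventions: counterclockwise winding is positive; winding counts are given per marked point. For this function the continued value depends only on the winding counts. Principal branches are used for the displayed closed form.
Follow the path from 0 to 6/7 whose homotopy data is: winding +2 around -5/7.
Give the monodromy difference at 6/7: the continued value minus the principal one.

The rational part is single-valued and drops out of the difference; each branch term changes only by its own monodromy.
(1/6)*log(1 - δ/(-5/7)): each positive loop around -5/7 adds 2*pi*i to the log, so winding +2 contributes (1/6)*(2)*2*pi*i = (2/3)*pi*i.
Summing the contributions at δ = 6/7 gives (2/3)*pi*i.

Continued minus principal equals (2/3)*pi*i.


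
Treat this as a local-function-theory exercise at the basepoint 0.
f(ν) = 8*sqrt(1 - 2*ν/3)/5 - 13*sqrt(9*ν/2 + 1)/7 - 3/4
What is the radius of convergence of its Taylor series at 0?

The radius of convergence is 2/9.

Branch term (8/5)*sqrt(1 - ν/(3/2)): its argument vanishes at ν = 3/2, a square-root branch point, modulus 3/2.
Branch term (-13/7)*sqrt(1 - ν/(-2/9)): its argument vanishes at ν = -2/9, a square-root branch point, modulus 2/9.
The radius of convergence is the smallest modulus among the singular points: 2/9.


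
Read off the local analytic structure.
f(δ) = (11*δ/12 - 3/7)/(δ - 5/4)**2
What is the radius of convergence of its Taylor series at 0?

Denominator factor (δ - 5/4)^2: pole of order 2 at 5/4, modulus 5/4.
The radius of convergence is the smallest modulus among the singular points: 5/4.

The radius of convergence is 5/4.


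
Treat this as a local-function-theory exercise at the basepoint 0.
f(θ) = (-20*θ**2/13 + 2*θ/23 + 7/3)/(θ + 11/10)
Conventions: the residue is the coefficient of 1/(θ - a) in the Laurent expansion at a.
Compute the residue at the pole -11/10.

At the order-1 pole -11/10 set g(θ) = (θ - (-11/10))*f(θ) = -20*θ**2/13 + 2*θ/23 + 7/3.
Simple pole: residue = g(a) at a = -11/10, which is 1687/4485.

The residue is 1687/4485.


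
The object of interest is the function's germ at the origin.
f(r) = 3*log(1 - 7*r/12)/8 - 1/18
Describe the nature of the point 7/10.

There is no denominator, hence no pole anywhere.
Branch term log(1 - r/(12/7)): argument at 7/10 is 71/120, nonzero, so 7/10 is not its branch point (a point on a principal cut is still regular for the continued germ).
So the germ continues analytically to 7/10.

The point is a regular point.


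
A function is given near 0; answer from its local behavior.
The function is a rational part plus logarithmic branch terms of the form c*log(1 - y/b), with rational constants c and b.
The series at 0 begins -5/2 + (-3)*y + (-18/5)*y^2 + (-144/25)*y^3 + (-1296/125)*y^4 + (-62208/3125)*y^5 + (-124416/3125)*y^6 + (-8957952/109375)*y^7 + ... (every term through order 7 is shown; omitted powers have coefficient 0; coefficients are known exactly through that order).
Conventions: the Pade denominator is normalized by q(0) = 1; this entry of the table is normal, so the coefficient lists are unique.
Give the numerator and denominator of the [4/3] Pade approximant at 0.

Taylor coefficients needed (read off): a_0 = -5/2, a_1 = -3, a_2 = -18/5, a_3 = -144/25, a_4 = -1296/125, a_5 = -62208/3125, a_6 = -124416/3125, a_7 = -8957952/109375.
Write the denominator as Q(y) = 1 + q1*y + q2*y^2 + q3*y^3. Requiring Q*f - P = O(y^8) with deg P <= 4 kills the coefficients of y^5..y^7 in Q*f:
  y^5: a_5 + q1*a_4 + q2*a_3 + q3*a_2 = 0, i.e. -62208/3125 + (-1296/125)*q1 + (-144/25)*q2 + (-18/5)*q3 = 0.
  y^6: a_6 + q1*a_5 + q2*a_4 + q3*a_3 = 0, i.e. -124416/3125 + (-62208/3125)*q1 + (-1296/125)*q2 + (-144/25)*q3 = 0.
  y^7: a_7 + q1*a_6 + q2*a_5 + q3*a_4 = 0, i.e. -8957952/109375 + (-124416/3125)*q1 + (-62208/3125)*q2 + (-1296/125)*q3 = 0.
Solving this linear system: q1 = -144/35, q2 = 864/175, q3 = -6912/4375.
The numerator is Q*f truncated at degree 4: P0 = a_0 = -5/2; P1 = a_1 + q1*a_0 = 51/7; P2 = a_2 + q1*a_1 + q2*a_0 = -18/5; P3 = a_3 + q1*a_2 + q2*a_1 + q3*a_0 = -1584/875; P4 = a_4 + q1*a_3 + q2*a_2 + q3*a_1 = 1296/4375.

The Pade approximant has numerator coefficients [-5/2, 51/7, -18/5, -1584/875, 1296/4375]; denominator coefficients [1, -144/35, 864/175, -6912/4375].


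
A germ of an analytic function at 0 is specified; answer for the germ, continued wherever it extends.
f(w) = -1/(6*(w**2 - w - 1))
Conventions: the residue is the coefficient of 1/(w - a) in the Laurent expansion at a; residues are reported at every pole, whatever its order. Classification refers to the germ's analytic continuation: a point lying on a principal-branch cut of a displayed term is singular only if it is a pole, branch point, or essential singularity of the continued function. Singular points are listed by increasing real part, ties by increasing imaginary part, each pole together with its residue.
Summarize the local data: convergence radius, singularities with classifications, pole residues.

Radius of convergence at 0: -1/2 + (1/2)*sqrt(5).
At 1/2 - (1/2)*sqrt(5): a pole of order 1; residue (1/30)*sqrt(5).
At 1/2 + (1/2)*sqrt(5): a pole of order 1; residue -(1/30)*sqrt(5).

Denominator factor (w**2 - w - 1): discriminant 5, real irrational roots 1/2 + (1/2)*sqrt(5) and 1/2 - (1/2)*sqrt(5); poles of order 1, moduli 1/2 + (1/2)*sqrt(5) and -1/2 + (1/2)*sqrt(5).
The radius of convergence is the smallest modulus among the singular points: -1/2 + (1/2)*sqrt(5).
The factor w**2 - w - 1 splits as (w - a)(w - a') with a = 1/2 - (1/2)*sqrt(5), a' = 1/2 + (1/2)*sqrt(5). At the order-1 pole a set g(w) = (w - a)*f(w) = [-1/6] / (w - a').
Simple pole: residue = g(a) at a = 1/2 - (1/2)*sqrt(5), which is (1/30)*sqrt(5).
The factor w**2 - w - 1 splits as (w - a)(w - a') with a = 1/2 + (1/2)*sqrt(5), a' = 1/2 - (1/2)*sqrt(5). At the order-1 pole a set g(w) = (w - a)*f(w) = [-1/6] / (w - a').
Simple pole: residue = g(a) at a = 1/2 + (1/2)*sqrt(5), which is -(1/30)*sqrt(5).
List the singular points by increasing real part (a conjugate pair: the negative imaginary part first).


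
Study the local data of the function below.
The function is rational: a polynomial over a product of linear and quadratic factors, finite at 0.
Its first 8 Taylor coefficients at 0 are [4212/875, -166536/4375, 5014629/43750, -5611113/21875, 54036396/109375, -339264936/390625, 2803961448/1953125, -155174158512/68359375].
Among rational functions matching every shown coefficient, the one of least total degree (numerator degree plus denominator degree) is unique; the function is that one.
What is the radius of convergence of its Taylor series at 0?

The radius of convergence is 5/6.

No rational of total degree below 5 reproduces all 8 coefficients; solving the [2/3] Pade equations on them gives f(w) = (-15*w**2/16 - 12*w + 39/14)/(w + 5/6)**3, whose expansion matches every shown term.
Denominator factor (w + 5/6)^3: pole of order 3 at -5/6, modulus 5/6.
The radius of convergence is the smallest modulus among the singular points: 5/6.


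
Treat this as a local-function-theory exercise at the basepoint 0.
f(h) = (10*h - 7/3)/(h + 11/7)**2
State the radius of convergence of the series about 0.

The radius of convergence is 11/7.

Denominator factor (h + 11/7)^2: pole of order 2 at -11/7, modulus 11/7.
The radius of convergence is the smallest modulus among the singular points: 11/7.


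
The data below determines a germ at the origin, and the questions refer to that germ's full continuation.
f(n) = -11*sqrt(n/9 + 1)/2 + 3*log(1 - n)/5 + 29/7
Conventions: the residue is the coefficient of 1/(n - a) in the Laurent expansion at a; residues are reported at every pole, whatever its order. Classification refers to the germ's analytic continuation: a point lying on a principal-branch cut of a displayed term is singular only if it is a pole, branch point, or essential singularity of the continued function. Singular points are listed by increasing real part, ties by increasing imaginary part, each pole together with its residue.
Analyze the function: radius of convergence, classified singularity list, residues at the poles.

Branch term (-11/2)*sqrt(1 - n/(-9)): its argument vanishes at n = -9, a square-root branch point, modulus 9.
Branch term (3/5)*log(1 - n/(1)): its argument vanishes at n = 1, a logarithmic branch point, modulus 1.
The radius of convergence is the smallest modulus among the singular points: 1.
List the singular points by increasing real part (a conjugate pair: the negative imaginary part first).

Radius of convergence at 0: 1.
At -9: an algebraic (square-root) branch point.
At 1: a logarithmic branch point.


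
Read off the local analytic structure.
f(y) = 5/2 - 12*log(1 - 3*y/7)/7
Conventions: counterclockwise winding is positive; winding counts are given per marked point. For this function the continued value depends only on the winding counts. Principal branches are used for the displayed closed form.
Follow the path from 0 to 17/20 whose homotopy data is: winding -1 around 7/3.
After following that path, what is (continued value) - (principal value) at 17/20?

Continued minus principal equals (24/7)*pi*i.

The rational part is single-valued and drops out of the difference; each branch term changes only by its own monodromy.
(-12/7)*log(1 - y/(7/3)): each positive loop around 7/3 adds 2*pi*i to the log, so winding -1 contributes (-12/7)*(-1)*2*pi*i = (24/7)*pi*i.
Summing the contributions at y = 17/20 gives (24/7)*pi*i.


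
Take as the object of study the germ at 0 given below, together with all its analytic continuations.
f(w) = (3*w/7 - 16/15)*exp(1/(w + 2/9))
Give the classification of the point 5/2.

The point is a regular point.

There is no denominator, hence no pole anywhere.
The essential point of exp(1/(w - (-2/9))) is -2/9, not 5/2.
So the germ continues analytically to 5/2.


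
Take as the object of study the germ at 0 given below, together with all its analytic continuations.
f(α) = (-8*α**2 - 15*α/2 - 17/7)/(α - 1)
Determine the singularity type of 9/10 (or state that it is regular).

Denominator factors: α - 1 = -1/10 at α = 9/10 — none vanishes.
So the germ continues analytically to 9/10.

The point is a regular point.


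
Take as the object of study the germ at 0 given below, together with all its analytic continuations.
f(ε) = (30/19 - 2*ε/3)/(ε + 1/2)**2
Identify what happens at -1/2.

The point is a pole of order 2.

The denominator factor ε + 1/2 vanishes at -1/2 and appears to the power 2; the numerator there equals 109/57, nonzero, and no other factor vanishes.
Hence a pole whose order is the multiplicity, 2.


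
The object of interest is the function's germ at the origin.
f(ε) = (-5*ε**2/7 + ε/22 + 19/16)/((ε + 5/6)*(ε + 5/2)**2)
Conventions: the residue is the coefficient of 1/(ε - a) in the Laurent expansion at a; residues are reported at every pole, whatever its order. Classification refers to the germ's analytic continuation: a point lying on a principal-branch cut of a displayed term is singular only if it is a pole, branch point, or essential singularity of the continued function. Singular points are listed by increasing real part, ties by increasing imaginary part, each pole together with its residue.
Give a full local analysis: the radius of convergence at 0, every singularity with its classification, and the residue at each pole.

Radius of convergence at 0: 5/6.
At -5/2: a pole of order 2; residue -29247/30800.
At -5/6: a pole of order 1; residue 7247/30800.

Denominator factor (ε + 5/6): pole of order 1 at -5/6, modulus 5/6.
Denominator factor (ε + 5/2)^2: pole of order 2 at -5/2, modulus 5/2.
The radius of convergence is the smallest modulus among the singular points: 5/6.
At the order-2 pole -5/2 set g(ε) = (ε - (-5/2))^2*f(ε) = (-5*ε**2/7 + ε/22 + 19/16)/(ε + 5/6).
Order-2 pole: residue = g'(a); g'(-5/2) = -29247/30800, so the residue is -29247/30800.
At the order-1 pole -5/6 set g(ε) = (ε - (-5/6))*f(ε) = (-5*ε**2/7 + ε/22 + 19/16)/(ε + 5/2)**2.
Simple pole: residue = g(a) at a = -5/6, which is 7247/30800.
List the singular points by increasing real part (a conjugate pair: the negative imaginary part first).


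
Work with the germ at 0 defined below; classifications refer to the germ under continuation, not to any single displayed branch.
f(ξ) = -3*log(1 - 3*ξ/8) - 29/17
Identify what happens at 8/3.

The point is a logarithmic branch point.

The term (-3)*log(1 - ξ/(8/3)) has argument 1 - 8/3/(8/3) = 0 at 8/3: a logarithmic (infinitely-sheeted) branch point; the remaining terms are analytic or single-valued there.


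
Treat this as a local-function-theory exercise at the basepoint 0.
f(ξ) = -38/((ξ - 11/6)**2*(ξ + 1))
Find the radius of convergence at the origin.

Denominator factor (ξ + 1): pole of order 1 at -1, modulus 1.
Denominator factor (ξ - 11/6)^2: pole of order 2 at 11/6, modulus 11/6.
The radius of convergence is the smallest modulus among the singular points: 1.

The radius of convergence is 1.


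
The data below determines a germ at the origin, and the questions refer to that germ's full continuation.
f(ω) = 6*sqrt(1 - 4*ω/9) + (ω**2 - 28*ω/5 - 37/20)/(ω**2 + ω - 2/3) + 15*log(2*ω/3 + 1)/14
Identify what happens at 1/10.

The point is a regular point.

Denominator factors: ω**2 + ω - 2/3 = -167/300 at ω = 1/10 — none vanishes.
Branch term sqrt(1 - ω/(9/4)): argument at 1/10 is 43/45, nonzero, so 1/10 is not its branch point (a point on a principal cut is still regular for the continued germ).
Branch term log(1 - ω/(-3/2)): argument at 1/10 is 16/15, nonzero, so 1/10 is not its branch point (a point on a principal cut is still regular for the continued germ).
So the germ continues analytically to 1/10.


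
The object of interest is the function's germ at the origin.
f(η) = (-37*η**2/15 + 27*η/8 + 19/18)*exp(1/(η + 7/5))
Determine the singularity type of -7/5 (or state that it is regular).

The point is an essential singularity.

The exponent 1/(η - (-7/5)) has a pole at -7/5, so exp(1/(η - (-7/5))) takes every nonzero value near it: an essential singularity (not a pole of any order).


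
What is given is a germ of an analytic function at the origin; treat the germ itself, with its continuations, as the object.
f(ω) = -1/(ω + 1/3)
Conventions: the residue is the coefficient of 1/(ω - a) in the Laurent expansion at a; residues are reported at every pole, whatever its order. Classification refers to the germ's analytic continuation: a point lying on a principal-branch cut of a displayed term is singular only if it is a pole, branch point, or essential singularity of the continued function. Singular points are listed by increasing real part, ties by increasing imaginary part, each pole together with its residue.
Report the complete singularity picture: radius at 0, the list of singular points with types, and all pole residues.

Radius of convergence at 0: 1/3.
At -1/3: a pole of order 1; residue -1.

Denominator factor (ω + 1/3): pole of order 1 at -1/3, modulus 1/3.
The radius of convergence is the smallest modulus among the singular points: 1/3.
At the order-1 pole -1/3 set g(ω) = (ω - (-1/3))*f(ω) = -1.
Simple pole: residue = g(a) at a = -1/3, which is -1.


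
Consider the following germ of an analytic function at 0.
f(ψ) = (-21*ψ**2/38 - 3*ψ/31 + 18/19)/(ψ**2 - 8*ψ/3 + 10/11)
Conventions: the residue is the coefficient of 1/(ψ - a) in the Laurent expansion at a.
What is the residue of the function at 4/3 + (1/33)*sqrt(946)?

The residue is -925/1178 - (659/58652)*sqrt(946).


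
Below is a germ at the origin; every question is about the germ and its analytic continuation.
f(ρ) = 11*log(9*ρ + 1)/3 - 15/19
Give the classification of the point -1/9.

The point is a logarithmic branch point.

The term (11/3)*log(1 - ρ/(-1/9)) has argument 1 - -1/9/(-1/9) = 0 at -1/9: a logarithmic (infinitely-sheeted) branch point; the remaining terms are analytic or single-valued there.


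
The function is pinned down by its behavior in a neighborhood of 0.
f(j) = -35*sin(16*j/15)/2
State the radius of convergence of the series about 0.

The radius of convergence is infinite.

The factor -sin(16*j/15) is entire and contributes no finite singular point.
The polynomial part has no poles.
No finite singular points: the Taylor series at 0 converges everywhere.


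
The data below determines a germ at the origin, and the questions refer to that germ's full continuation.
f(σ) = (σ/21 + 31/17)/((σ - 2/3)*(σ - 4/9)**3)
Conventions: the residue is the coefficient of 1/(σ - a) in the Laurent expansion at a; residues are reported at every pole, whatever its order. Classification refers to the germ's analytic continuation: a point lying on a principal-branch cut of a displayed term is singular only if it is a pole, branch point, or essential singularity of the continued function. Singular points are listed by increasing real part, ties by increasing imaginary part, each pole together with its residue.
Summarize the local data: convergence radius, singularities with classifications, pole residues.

Denominator factor (σ - 2/3): pole of order 1 at 2/3, modulus 2/3.
Denominator factor (σ - 4/9)^3: pole of order 3 at 4/9, modulus 4/9.
The radius of convergence is the smallest modulus among the singular points: 4/9.
At the order-3 pole 4/9 set g(σ) = (σ - (4/9))^3*f(σ) = (σ/21 + 31/17)/(σ - 2/3).
Order-3 pole: residue = g''(a)/2; g''(4/9) = -160947/476, so the residue is -160947/952.
At the order-1 pole 2/3 set g(σ) = (σ - (2/3))*f(σ) = (σ/21 + 31/17)/(σ - 4/9)**3.
Simple pole: residue = g(a) at a = 2/3, which is 160947/952.
List the singular points by increasing real part (a conjugate pair: the negative imaginary part first).

Radius of convergence at 0: 4/9.
At 4/9: a pole of order 3; residue -160947/952.
At 2/3: a pole of order 1; residue 160947/952.


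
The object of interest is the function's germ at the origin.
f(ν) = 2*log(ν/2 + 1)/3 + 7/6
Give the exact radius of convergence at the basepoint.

The radius of convergence is 2.

Branch term (2/3)*log(1 - ν/(-2)): its argument vanishes at ν = -2, a logarithmic branch point, modulus 2.
The radius of convergence is the smallest modulus among the singular points: 2.


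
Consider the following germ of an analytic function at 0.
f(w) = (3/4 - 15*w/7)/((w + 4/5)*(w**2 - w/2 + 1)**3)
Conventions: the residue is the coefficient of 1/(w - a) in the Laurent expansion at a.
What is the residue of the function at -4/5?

The residue is 359375/1238076.


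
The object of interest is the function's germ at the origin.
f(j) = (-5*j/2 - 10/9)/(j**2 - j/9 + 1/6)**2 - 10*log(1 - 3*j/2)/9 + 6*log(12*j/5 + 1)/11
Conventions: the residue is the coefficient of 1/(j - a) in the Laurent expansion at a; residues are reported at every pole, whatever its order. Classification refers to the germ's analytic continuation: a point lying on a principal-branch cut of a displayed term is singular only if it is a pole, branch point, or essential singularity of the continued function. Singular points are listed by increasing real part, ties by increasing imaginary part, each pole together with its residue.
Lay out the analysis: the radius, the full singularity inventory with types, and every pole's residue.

Radius of convergence at 0: (1/6)*sqrt(6).
At -5/12: a logarithmic branch point.
At (1/18) - ((1/18)*sqrt(53))*i: a pole of order 2; residue -((3645/5618)*sqrt(53))*i.
At (1/18) + ((1/18)*sqrt(53))*i: a pole of order 2; residue ((3645/5618)*sqrt(53))*i.
At 2/3: a logarithmic branch point.

Denominator factor (j**2 - j/9 + 1/6)^2: discriminant -53/81, complex-conjugate roots (1/18) + ((1/18)*sqrt(53))*i and (1/18) - ((1/18)*sqrt(53))*i; poles of order 2, moduli (1/6)*sqrt(6) and (1/6)*sqrt(6).
Branch term (6/11)*log(1 - j/(-5/12)): its argument vanishes at j = -5/12, a logarithmic branch point, modulus 5/12.
Branch term (-10/9)*log(1 - j/(2/3)): its argument vanishes at j = 2/3, a logarithmic branch point, modulus 2/3.
The radius of convergence is the smallest modulus among the singular points: (1/6)*sqrt(6).
The branch terms are analytic at (1/18) - ((1/18)*sqrt(53))*i and contribute nothing to the residue; only the rational part matters.
The factor j**2 - j/9 + 1/6 splits as (j - a)(j - a') with a = (1/18) - ((1/18)*sqrt(53))*i, a' = (1/18) + ((1/18)*sqrt(53))*i. At the order-2 pole a set g(j) = (j - a)^2*(rational part) = [-5*j/2 - 10/9] / (j - a')^2.
Order-2 pole: residue = g'(a); g'((1/18) - ((1/18)*sqrt(53))*i) = -((3645/5618)*sqrt(53))*i, so the residue is -((3645/5618)*sqrt(53))*i.
The branch terms are analytic at (1/18) + ((1/18)*sqrt(53))*i and contribute nothing to the residue; only the rational part matters.
The factor j**2 - j/9 + 1/6 splits as (j - a)(j - a') with a = (1/18) + ((1/18)*sqrt(53))*i, a' = (1/18) - ((1/18)*sqrt(53))*i. At the order-2 pole a set g(j) = (j - a)^2*(rational part) = [-5*j/2 - 10/9] / (j - a')^2.
Order-2 pole: residue = g'(a); g'((1/18) + ((1/18)*sqrt(53))*i) = ((3645/5618)*sqrt(53))*i, so the residue is ((3645/5618)*sqrt(53))*i.
List the singular points by increasing real part (a conjugate pair: the negative imaginary part first).


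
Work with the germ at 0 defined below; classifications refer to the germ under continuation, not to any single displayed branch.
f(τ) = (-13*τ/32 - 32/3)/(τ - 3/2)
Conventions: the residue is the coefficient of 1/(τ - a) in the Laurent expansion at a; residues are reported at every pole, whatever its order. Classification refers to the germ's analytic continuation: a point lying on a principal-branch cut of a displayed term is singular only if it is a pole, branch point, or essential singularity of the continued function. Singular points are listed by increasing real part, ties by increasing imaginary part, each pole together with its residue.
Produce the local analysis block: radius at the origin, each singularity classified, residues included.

Denominator factor (τ - 3/2): pole of order 1 at 3/2, modulus 3/2.
The radius of convergence is the smallest modulus among the singular points: 3/2.
At the order-1 pole 3/2 set g(τ) = (τ - (3/2))*f(τ) = -13*τ/32 - 32/3.
Simple pole: residue = g(a) at a = 3/2, which is -2165/192.

Radius of convergence at 0: 3/2.
At 3/2: a pole of order 1; residue -2165/192.


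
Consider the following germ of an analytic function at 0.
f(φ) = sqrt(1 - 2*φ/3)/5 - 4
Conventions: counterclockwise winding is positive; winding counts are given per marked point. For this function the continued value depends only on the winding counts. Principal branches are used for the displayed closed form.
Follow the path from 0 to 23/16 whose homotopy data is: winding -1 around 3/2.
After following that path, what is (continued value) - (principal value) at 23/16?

The rational part is single-valued and drops out of the difference; each branch term changes only by its own monodromy.
(1/5)*sqrt(1 - φ/(3/2)): winding -1 is odd, the square root flips sign, contributing -2*(1/5)*sqrt(1 - (23/16)/(3/2)) = -2*(1/5)*sqrt(1/24) = -(1/30)*sqrt(6).
Summing the contributions at φ = 23/16 gives -(1/30)*sqrt(6).

Continued minus principal equals -(1/30)*sqrt(6).
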